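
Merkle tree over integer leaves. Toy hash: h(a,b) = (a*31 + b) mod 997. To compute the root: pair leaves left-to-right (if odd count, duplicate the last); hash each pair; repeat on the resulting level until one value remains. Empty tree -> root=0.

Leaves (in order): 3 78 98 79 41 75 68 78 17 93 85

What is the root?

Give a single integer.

Answer: 599

Derivation:
L0: [3, 78, 98, 79, 41, 75, 68, 78, 17, 93, 85]
L1: h(3,78)=(3*31+78)%997=171 h(98,79)=(98*31+79)%997=126 h(41,75)=(41*31+75)%997=349 h(68,78)=(68*31+78)%997=192 h(17,93)=(17*31+93)%997=620 h(85,85)=(85*31+85)%997=726 -> [171, 126, 349, 192, 620, 726]
L2: h(171,126)=(171*31+126)%997=442 h(349,192)=(349*31+192)%997=44 h(620,726)=(620*31+726)%997=6 -> [442, 44, 6]
L3: h(442,44)=(442*31+44)%997=785 h(6,6)=(6*31+6)%997=192 -> [785, 192]
L4: h(785,192)=(785*31+192)%997=599 -> [599]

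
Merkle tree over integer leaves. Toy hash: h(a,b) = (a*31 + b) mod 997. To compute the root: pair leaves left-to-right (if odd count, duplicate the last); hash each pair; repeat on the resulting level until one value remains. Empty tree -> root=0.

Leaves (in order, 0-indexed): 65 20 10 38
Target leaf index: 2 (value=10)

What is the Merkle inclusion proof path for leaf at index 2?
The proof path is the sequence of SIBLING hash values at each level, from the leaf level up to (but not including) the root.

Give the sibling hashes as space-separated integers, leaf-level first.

Answer: 38 41

Derivation:
L0 (leaves): [65, 20, 10, 38], target index=2
L1: h(65,20)=(65*31+20)%997=41 [pair 0] h(10,38)=(10*31+38)%997=348 [pair 1] -> [41, 348]
  Sibling for proof at L0: 38
L2: h(41,348)=(41*31+348)%997=622 [pair 0] -> [622]
  Sibling for proof at L1: 41
Root: 622
Proof path (sibling hashes from leaf to root): [38, 41]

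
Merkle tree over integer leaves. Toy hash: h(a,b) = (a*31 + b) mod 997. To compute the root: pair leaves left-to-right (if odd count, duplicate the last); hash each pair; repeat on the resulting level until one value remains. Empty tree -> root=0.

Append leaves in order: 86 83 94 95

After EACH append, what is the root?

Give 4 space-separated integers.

After append 86 (leaves=[86]):
  L0: [86]
  root=86
After append 83 (leaves=[86, 83]):
  L0: [86, 83]
  L1: h(86,83)=(86*31+83)%997=755 -> [755]
  root=755
After append 94 (leaves=[86, 83, 94]):
  L0: [86, 83, 94]
  L1: h(86,83)=(86*31+83)%997=755 h(94,94)=(94*31+94)%997=17 -> [755, 17]
  L2: h(755,17)=(755*31+17)%997=491 -> [491]
  root=491
After append 95 (leaves=[86, 83, 94, 95]):
  L0: [86, 83, 94, 95]
  L1: h(86,83)=(86*31+83)%997=755 h(94,95)=(94*31+95)%997=18 -> [755, 18]
  L2: h(755,18)=(755*31+18)%997=492 -> [492]
  root=492

Answer: 86 755 491 492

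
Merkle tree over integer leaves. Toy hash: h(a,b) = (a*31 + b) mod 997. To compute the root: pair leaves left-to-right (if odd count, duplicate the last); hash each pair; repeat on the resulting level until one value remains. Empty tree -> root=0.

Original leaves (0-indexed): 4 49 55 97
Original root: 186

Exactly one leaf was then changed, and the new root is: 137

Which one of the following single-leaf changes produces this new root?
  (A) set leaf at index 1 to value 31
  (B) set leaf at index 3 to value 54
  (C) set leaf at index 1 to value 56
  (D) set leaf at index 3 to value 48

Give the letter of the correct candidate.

Answer: D

Derivation:
Original leaves: [4, 49, 55, 97]
Target new root: 137
Try each candidate change and compute the resulting root:
Candidate A: set leaf[1] = 31 -> leaves = [4, 31, 55, 97]
  L0: [4, 31, 55, 97]
  L1: h(4,31)=(4*31+31)%997=155 h(55,97)=(55*31+97)%997=805 -> [155, 805]
  L2: h(155,805)=(155*31+805)%997=625 -> [625]
  root = 625 != target 137
Candidate B: set leaf[3] = 54 -> leaves = [4, 49, 55, 54]
  L0: [4, 49, 55, 54]
  L1: h(4,49)=(4*31+49)%997=173 h(55,54)=(55*31+54)%997=762 -> [173, 762]
  L2: h(173,762)=(173*31+762)%997=143 -> [143]
  root = 143 != target 137
Candidate C: set leaf[1] = 56 -> leaves = [4, 56, 55, 97]
  L0: [4, 56, 55, 97]
  L1: h(4,56)=(4*31+56)%997=180 h(55,97)=(55*31+97)%997=805 -> [180, 805]
  L2: h(180,805)=(180*31+805)%997=403 -> [403]
  root = 403 != target 137
Candidate D: set leaf[3] = 48 -> leaves = [4, 49, 55, 48]
  L0: [4, 49, 55, 48]
  L1: h(4,49)=(4*31+49)%997=173 h(55,48)=(55*31+48)%997=756 -> [173, 756]
  L2: h(173,756)=(173*31+756)%997=137 -> [137]
  root = 137 == target 137  ** MATCH **
Candidate D produces the target root.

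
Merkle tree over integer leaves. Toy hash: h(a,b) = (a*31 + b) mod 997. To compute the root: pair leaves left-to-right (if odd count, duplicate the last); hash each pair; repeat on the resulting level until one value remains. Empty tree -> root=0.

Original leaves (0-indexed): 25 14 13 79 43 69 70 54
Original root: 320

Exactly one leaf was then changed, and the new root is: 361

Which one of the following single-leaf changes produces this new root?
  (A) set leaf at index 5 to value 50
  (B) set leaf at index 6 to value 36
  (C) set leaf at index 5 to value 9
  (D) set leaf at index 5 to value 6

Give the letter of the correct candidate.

Answer: D

Derivation:
Original leaves: [25, 14, 13, 79, 43, 69, 70, 54]
Target new root: 361
Try each candidate change and compute the resulting root:
Candidate A: set leaf[5] = 50 -> leaves = [25, 14, 13, 79, 43, 50, 70, 54]
  L0: [25, 14, 13, 79, 43, 50, 70, 54]
  L1: h(25,14)=(25*31+14)%997=789 h(13,79)=(13*31+79)%997=482 h(43,50)=(43*31+50)%997=386 h(70,54)=(70*31+54)%997=230 -> [789, 482, 386, 230]
  L2: h(789,482)=(789*31+482)%997=16 h(386,230)=(386*31+230)%997=232 -> [16, 232]
  L3: h(16,232)=(16*31+232)%997=728 -> [728]
  root = 728 != target 361
Candidate B: set leaf[6] = 36 -> leaves = [25, 14, 13, 79, 43, 69, 36, 54]
  L0: [25, 14, 13, 79, 43, 69, 36, 54]
  L1: h(25,14)=(25*31+14)%997=789 h(13,79)=(13*31+79)%997=482 h(43,69)=(43*31+69)%997=405 h(36,54)=(36*31+54)%997=173 -> [789, 482, 405, 173]
  L2: h(789,482)=(789*31+482)%997=16 h(405,173)=(405*31+173)%997=764 -> [16, 764]
  L3: h(16,764)=(16*31+764)%997=263 -> [263]
  root = 263 != target 361
Candidate C: set leaf[5] = 9 -> leaves = [25, 14, 13, 79, 43, 9, 70, 54]
  L0: [25, 14, 13, 79, 43, 9, 70, 54]
  L1: h(25,14)=(25*31+14)%997=789 h(13,79)=(13*31+79)%997=482 h(43,9)=(43*31+9)%997=345 h(70,54)=(70*31+54)%997=230 -> [789, 482, 345, 230]
  L2: h(789,482)=(789*31+482)%997=16 h(345,230)=(345*31+230)%997=955 -> [16, 955]
  L3: h(16,955)=(16*31+955)%997=454 -> [454]
  root = 454 != target 361
Candidate D: set leaf[5] = 6 -> leaves = [25, 14, 13, 79, 43, 6, 70, 54]
  L0: [25, 14, 13, 79, 43, 6, 70, 54]
  L1: h(25,14)=(25*31+14)%997=789 h(13,79)=(13*31+79)%997=482 h(43,6)=(43*31+6)%997=342 h(70,54)=(70*31+54)%997=230 -> [789, 482, 342, 230]
  L2: h(789,482)=(789*31+482)%997=16 h(342,230)=(342*31+230)%997=862 -> [16, 862]
  L3: h(16,862)=(16*31+862)%997=361 -> [361]
  root = 361 == target 361  ** MATCH **
Candidate D produces the target root.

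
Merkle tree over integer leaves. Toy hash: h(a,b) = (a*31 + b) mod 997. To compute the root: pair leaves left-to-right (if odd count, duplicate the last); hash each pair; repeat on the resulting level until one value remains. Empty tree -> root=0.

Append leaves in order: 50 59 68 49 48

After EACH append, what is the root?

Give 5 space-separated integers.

Answer: 50 612 211 192 269

Derivation:
After append 50 (leaves=[50]):
  L0: [50]
  root=50
After append 59 (leaves=[50, 59]):
  L0: [50, 59]
  L1: h(50,59)=(50*31+59)%997=612 -> [612]
  root=612
After append 68 (leaves=[50, 59, 68]):
  L0: [50, 59, 68]
  L1: h(50,59)=(50*31+59)%997=612 h(68,68)=(68*31+68)%997=182 -> [612, 182]
  L2: h(612,182)=(612*31+182)%997=211 -> [211]
  root=211
After append 49 (leaves=[50, 59, 68, 49]):
  L0: [50, 59, 68, 49]
  L1: h(50,59)=(50*31+59)%997=612 h(68,49)=(68*31+49)%997=163 -> [612, 163]
  L2: h(612,163)=(612*31+163)%997=192 -> [192]
  root=192
After append 48 (leaves=[50, 59, 68, 49, 48]):
  L0: [50, 59, 68, 49, 48]
  L1: h(50,59)=(50*31+59)%997=612 h(68,49)=(68*31+49)%997=163 h(48,48)=(48*31+48)%997=539 -> [612, 163, 539]
  L2: h(612,163)=(612*31+163)%997=192 h(539,539)=(539*31+539)%997=299 -> [192, 299]
  L3: h(192,299)=(192*31+299)%997=269 -> [269]
  root=269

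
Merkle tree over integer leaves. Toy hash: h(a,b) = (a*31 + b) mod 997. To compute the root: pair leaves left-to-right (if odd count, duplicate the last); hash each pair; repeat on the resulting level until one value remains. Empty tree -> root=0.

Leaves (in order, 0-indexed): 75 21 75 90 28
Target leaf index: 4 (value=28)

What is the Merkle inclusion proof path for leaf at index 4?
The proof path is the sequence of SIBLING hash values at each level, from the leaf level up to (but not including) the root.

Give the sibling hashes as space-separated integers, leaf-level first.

L0 (leaves): [75, 21, 75, 90, 28], target index=4
L1: h(75,21)=(75*31+21)%997=352 [pair 0] h(75,90)=(75*31+90)%997=421 [pair 1] h(28,28)=(28*31+28)%997=896 [pair 2] -> [352, 421, 896]
  Sibling for proof at L0: 28
L2: h(352,421)=(352*31+421)%997=366 [pair 0] h(896,896)=(896*31+896)%997=756 [pair 1] -> [366, 756]
  Sibling for proof at L1: 896
L3: h(366,756)=(366*31+756)%997=138 [pair 0] -> [138]
  Sibling for proof at L2: 366
Root: 138
Proof path (sibling hashes from leaf to root): [28, 896, 366]

Answer: 28 896 366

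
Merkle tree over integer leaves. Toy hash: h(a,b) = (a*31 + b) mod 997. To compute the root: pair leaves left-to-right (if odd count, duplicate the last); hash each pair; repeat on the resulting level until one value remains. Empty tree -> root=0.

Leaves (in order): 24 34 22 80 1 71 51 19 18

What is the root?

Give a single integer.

L0: [24, 34, 22, 80, 1, 71, 51, 19, 18]
L1: h(24,34)=(24*31+34)%997=778 h(22,80)=(22*31+80)%997=762 h(1,71)=(1*31+71)%997=102 h(51,19)=(51*31+19)%997=603 h(18,18)=(18*31+18)%997=576 -> [778, 762, 102, 603, 576]
L2: h(778,762)=(778*31+762)%997=952 h(102,603)=(102*31+603)%997=774 h(576,576)=(576*31+576)%997=486 -> [952, 774, 486]
L3: h(952,774)=(952*31+774)%997=376 h(486,486)=(486*31+486)%997=597 -> [376, 597]
L4: h(376,597)=(376*31+597)%997=289 -> [289]

Answer: 289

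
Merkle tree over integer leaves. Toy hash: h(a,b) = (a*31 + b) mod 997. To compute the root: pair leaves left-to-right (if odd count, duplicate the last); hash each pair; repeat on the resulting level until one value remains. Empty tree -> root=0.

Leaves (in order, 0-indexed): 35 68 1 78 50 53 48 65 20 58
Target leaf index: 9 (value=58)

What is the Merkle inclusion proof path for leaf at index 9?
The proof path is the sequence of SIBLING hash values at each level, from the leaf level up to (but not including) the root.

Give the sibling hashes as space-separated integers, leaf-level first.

L0 (leaves): [35, 68, 1, 78, 50, 53, 48, 65, 20, 58], target index=9
L1: h(35,68)=(35*31+68)%997=156 [pair 0] h(1,78)=(1*31+78)%997=109 [pair 1] h(50,53)=(50*31+53)%997=606 [pair 2] h(48,65)=(48*31+65)%997=556 [pair 3] h(20,58)=(20*31+58)%997=678 [pair 4] -> [156, 109, 606, 556, 678]
  Sibling for proof at L0: 20
L2: h(156,109)=(156*31+109)%997=957 [pair 0] h(606,556)=(606*31+556)%997=399 [pair 1] h(678,678)=(678*31+678)%997=759 [pair 2] -> [957, 399, 759]
  Sibling for proof at L1: 678
L3: h(957,399)=(957*31+399)%997=156 [pair 0] h(759,759)=(759*31+759)%997=360 [pair 1] -> [156, 360]
  Sibling for proof at L2: 759
L4: h(156,360)=(156*31+360)%997=211 [pair 0] -> [211]
  Sibling for proof at L3: 156
Root: 211
Proof path (sibling hashes from leaf to root): [20, 678, 759, 156]

Answer: 20 678 759 156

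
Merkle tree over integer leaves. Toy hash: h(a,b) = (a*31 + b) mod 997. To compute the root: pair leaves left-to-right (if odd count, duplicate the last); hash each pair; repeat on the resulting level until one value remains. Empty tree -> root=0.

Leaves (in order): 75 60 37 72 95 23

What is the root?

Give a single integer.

L0: [75, 60, 37, 72, 95, 23]
L1: h(75,60)=(75*31+60)%997=391 h(37,72)=(37*31+72)%997=222 h(95,23)=(95*31+23)%997=974 -> [391, 222, 974]
L2: h(391,222)=(391*31+222)%997=379 h(974,974)=(974*31+974)%997=261 -> [379, 261]
L3: h(379,261)=(379*31+261)%997=46 -> [46]

Answer: 46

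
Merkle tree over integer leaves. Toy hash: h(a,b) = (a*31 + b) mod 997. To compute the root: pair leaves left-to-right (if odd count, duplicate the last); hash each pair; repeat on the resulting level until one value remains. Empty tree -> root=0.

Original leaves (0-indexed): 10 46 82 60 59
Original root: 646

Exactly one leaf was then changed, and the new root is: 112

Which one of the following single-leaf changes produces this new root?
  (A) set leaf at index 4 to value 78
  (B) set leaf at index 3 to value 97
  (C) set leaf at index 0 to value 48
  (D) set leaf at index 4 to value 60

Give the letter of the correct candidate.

Original leaves: [10, 46, 82, 60, 59]
Target new root: 112
Try each candidate change and compute the resulting root:
Candidate A: set leaf[4] = 78 -> leaves = [10, 46, 82, 60, 78]
  L0: [10, 46, 82, 60, 78]
  L1: h(10,46)=(10*31+46)%997=356 h(82,60)=(82*31+60)%997=608 h(78,78)=(78*31+78)%997=502 -> [356, 608, 502]
  L2: h(356,608)=(356*31+608)%997=677 h(502,502)=(502*31+502)%997=112 -> [677, 112]
  L3: h(677,112)=(677*31+112)%997=162 -> [162]
  root = 162 != target 112
Candidate B: set leaf[3] = 97 -> leaves = [10, 46, 82, 97, 59]
  L0: [10, 46, 82, 97, 59]
  L1: h(10,46)=(10*31+46)%997=356 h(82,97)=(82*31+97)%997=645 h(59,59)=(59*31+59)%997=891 -> [356, 645, 891]
  L2: h(356,645)=(356*31+645)%997=714 h(891,891)=(891*31+891)%997=596 -> [714, 596]
  L3: h(714,596)=(714*31+596)%997=796 -> [796]
  root = 796 != target 112
Candidate C: set leaf[0] = 48 -> leaves = [48, 46, 82, 60, 59]
  L0: [48, 46, 82, 60, 59]
  L1: h(48,46)=(48*31+46)%997=537 h(82,60)=(82*31+60)%997=608 h(59,59)=(59*31+59)%997=891 -> [537, 608, 891]
  L2: h(537,608)=(537*31+608)%997=306 h(891,891)=(891*31+891)%997=596 -> [306, 596]
  L3: h(306,596)=(306*31+596)%997=112 -> [112]
  root = 112 == target 112  ** MATCH **
Candidate D: set leaf[4] = 60 -> leaves = [10, 46, 82, 60, 60]
  L0: [10, 46, 82, 60, 60]
  L1: h(10,46)=(10*31+46)%997=356 h(82,60)=(82*31+60)%997=608 h(60,60)=(60*31+60)%997=923 -> [356, 608, 923]
  L2: h(356,608)=(356*31+608)%997=677 h(923,923)=(923*31+923)%997=623 -> [677, 623]
  L3: h(677,623)=(677*31+623)%997=673 -> [673]
  root = 673 != target 112
Candidate C produces the target root.

Answer: C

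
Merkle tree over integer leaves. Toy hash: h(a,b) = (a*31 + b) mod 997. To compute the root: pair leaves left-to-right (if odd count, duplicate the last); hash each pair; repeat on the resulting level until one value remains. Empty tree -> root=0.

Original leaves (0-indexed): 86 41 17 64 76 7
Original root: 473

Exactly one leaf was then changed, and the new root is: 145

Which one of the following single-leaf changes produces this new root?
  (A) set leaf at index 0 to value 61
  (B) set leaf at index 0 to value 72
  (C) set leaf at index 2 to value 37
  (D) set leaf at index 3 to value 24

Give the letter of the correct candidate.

Original leaves: [86, 41, 17, 64, 76, 7]
Target new root: 145
Try each candidate change and compute the resulting root:
Candidate A: set leaf[0] = 61 -> leaves = [61, 41, 17, 64, 76, 7]
  L0: [61, 41, 17, 64, 76, 7]
  L1: h(61,41)=(61*31+41)%997=935 h(17,64)=(17*31+64)%997=591 h(76,7)=(76*31+7)%997=369 -> [935, 591, 369]
  L2: h(935,591)=(935*31+591)%997=663 h(369,369)=(369*31+369)%997=841 -> [663, 841]
  L3: h(663,841)=(663*31+841)%997=457 -> [457]
  root = 457 != target 145
Candidate B: set leaf[0] = 72 -> leaves = [72, 41, 17, 64, 76, 7]
  L0: [72, 41, 17, 64, 76, 7]
  L1: h(72,41)=(72*31+41)%997=279 h(17,64)=(17*31+64)%997=591 h(76,7)=(76*31+7)%997=369 -> [279, 591, 369]
  L2: h(279,591)=(279*31+591)%997=267 h(369,369)=(369*31+369)%997=841 -> [267, 841]
  L3: h(267,841)=(267*31+841)%997=145 -> [145]
  root = 145 == target 145  ** MATCH **
Candidate C: set leaf[2] = 37 -> leaves = [86, 41, 37, 64, 76, 7]
  L0: [86, 41, 37, 64, 76, 7]
  L1: h(86,41)=(86*31+41)%997=713 h(37,64)=(37*31+64)%997=214 h(76,7)=(76*31+7)%997=369 -> [713, 214, 369]
  L2: h(713,214)=(713*31+214)%997=383 h(369,369)=(369*31+369)%997=841 -> [383, 841]
  L3: h(383,841)=(383*31+841)%997=750 -> [750]
  root = 750 != target 145
Candidate D: set leaf[3] = 24 -> leaves = [86, 41, 17, 24, 76, 7]
  L0: [86, 41, 17, 24, 76, 7]
  L1: h(86,41)=(86*31+41)%997=713 h(17,24)=(17*31+24)%997=551 h(76,7)=(76*31+7)%997=369 -> [713, 551, 369]
  L2: h(713,551)=(713*31+551)%997=720 h(369,369)=(369*31+369)%997=841 -> [720, 841]
  L3: h(720,841)=(720*31+841)%997=230 -> [230]
  root = 230 != target 145
Candidate B produces the target root.

Answer: B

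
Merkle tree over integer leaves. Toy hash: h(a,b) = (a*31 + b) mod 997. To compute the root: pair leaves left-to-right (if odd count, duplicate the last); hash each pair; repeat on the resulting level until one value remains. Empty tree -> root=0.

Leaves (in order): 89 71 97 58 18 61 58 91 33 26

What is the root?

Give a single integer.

L0: [89, 71, 97, 58, 18, 61, 58, 91, 33, 26]
L1: h(89,71)=(89*31+71)%997=836 h(97,58)=(97*31+58)%997=74 h(18,61)=(18*31+61)%997=619 h(58,91)=(58*31+91)%997=892 h(33,26)=(33*31+26)%997=52 -> [836, 74, 619, 892, 52]
L2: h(836,74)=(836*31+74)%997=68 h(619,892)=(619*31+892)%997=141 h(52,52)=(52*31+52)%997=667 -> [68, 141, 667]
L3: h(68,141)=(68*31+141)%997=255 h(667,667)=(667*31+667)%997=407 -> [255, 407]
L4: h(255,407)=(255*31+407)%997=336 -> [336]

Answer: 336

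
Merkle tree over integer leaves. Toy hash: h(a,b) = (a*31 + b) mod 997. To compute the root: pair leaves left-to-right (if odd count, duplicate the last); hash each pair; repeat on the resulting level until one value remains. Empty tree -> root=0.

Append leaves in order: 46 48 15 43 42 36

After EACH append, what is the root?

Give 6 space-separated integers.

Answer: 46 477 312 340 707 515

Derivation:
After append 46 (leaves=[46]):
  L0: [46]
  root=46
After append 48 (leaves=[46, 48]):
  L0: [46, 48]
  L1: h(46,48)=(46*31+48)%997=477 -> [477]
  root=477
After append 15 (leaves=[46, 48, 15]):
  L0: [46, 48, 15]
  L1: h(46,48)=(46*31+48)%997=477 h(15,15)=(15*31+15)%997=480 -> [477, 480]
  L2: h(477,480)=(477*31+480)%997=312 -> [312]
  root=312
After append 43 (leaves=[46, 48, 15, 43]):
  L0: [46, 48, 15, 43]
  L1: h(46,48)=(46*31+48)%997=477 h(15,43)=(15*31+43)%997=508 -> [477, 508]
  L2: h(477,508)=(477*31+508)%997=340 -> [340]
  root=340
After append 42 (leaves=[46, 48, 15, 43, 42]):
  L0: [46, 48, 15, 43, 42]
  L1: h(46,48)=(46*31+48)%997=477 h(15,43)=(15*31+43)%997=508 h(42,42)=(42*31+42)%997=347 -> [477, 508, 347]
  L2: h(477,508)=(477*31+508)%997=340 h(347,347)=(347*31+347)%997=137 -> [340, 137]
  L3: h(340,137)=(340*31+137)%997=707 -> [707]
  root=707
After append 36 (leaves=[46, 48, 15, 43, 42, 36]):
  L0: [46, 48, 15, 43, 42, 36]
  L1: h(46,48)=(46*31+48)%997=477 h(15,43)=(15*31+43)%997=508 h(42,36)=(42*31+36)%997=341 -> [477, 508, 341]
  L2: h(477,508)=(477*31+508)%997=340 h(341,341)=(341*31+341)%997=942 -> [340, 942]
  L3: h(340,942)=(340*31+942)%997=515 -> [515]
  root=515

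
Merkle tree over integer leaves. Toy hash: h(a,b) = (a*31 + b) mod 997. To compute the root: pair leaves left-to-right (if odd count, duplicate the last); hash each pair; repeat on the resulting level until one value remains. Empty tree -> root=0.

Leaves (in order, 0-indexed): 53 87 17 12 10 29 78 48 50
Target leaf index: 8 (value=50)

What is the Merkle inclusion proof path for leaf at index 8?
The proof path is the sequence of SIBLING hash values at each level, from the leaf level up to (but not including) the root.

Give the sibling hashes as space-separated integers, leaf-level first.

L0 (leaves): [53, 87, 17, 12, 10, 29, 78, 48, 50], target index=8
L1: h(53,87)=(53*31+87)%997=733 [pair 0] h(17,12)=(17*31+12)%997=539 [pair 1] h(10,29)=(10*31+29)%997=339 [pair 2] h(78,48)=(78*31+48)%997=472 [pair 3] h(50,50)=(50*31+50)%997=603 [pair 4] -> [733, 539, 339, 472, 603]
  Sibling for proof at L0: 50
L2: h(733,539)=(733*31+539)%997=331 [pair 0] h(339,472)=(339*31+472)%997=14 [pair 1] h(603,603)=(603*31+603)%997=353 [pair 2] -> [331, 14, 353]
  Sibling for proof at L1: 603
L3: h(331,14)=(331*31+14)%997=305 [pair 0] h(353,353)=(353*31+353)%997=329 [pair 1] -> [305, 329]
  Sibling for proof at L2: 353
L4: h(305,329)=(305*31+329)%997=811 [pair 0] -> [811]
  Sibling for proof at L3: 305
Root: 811
Proof path (sibling hashes from leaf to root): [50, 603, 353, 305]

Answer: 50 603 353 305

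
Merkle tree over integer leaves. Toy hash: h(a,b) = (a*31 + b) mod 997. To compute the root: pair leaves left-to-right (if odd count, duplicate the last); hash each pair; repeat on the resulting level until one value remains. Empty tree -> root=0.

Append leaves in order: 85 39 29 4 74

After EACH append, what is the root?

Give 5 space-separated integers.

Answer: 85 680 74 49 526

Derivation:
After append 85 (leaves=[85]):
  L0: [85]
  root=85
After append 39 (leaves=[85, 39]):
  L0: [85, 39]
  L1: h(85,39)=(85*31+39)%997=680 -> [680]
  root=680
After append 29 (leaves=[85, 39, 29]):
  L0: [85, 39, 29]
  L1: h(85,39)=(85*31+39)%997=680 h(29,29)=(29*31+29)%997=928 -> [680, 928]
  L2: h(680,928)=(680*31+928)%997=74 -> [74]
  root=74
After append 4 (leaves=[85, 39, 29, 4]):
  L0: [85, 39, 29, 4]
  L1: h(85,39)=(85*31+39)%997=680 h(29,4)=(29*31+4)%997=903 -> [680, 903]
  L2: h(680,903)=(680*31+903)%997=49 -> [49]
  root=49
After append 74 (leaves=[85, 39, 29, 4, 74]):
  L0: [85, 39, 29, 4, 74]
  L1: h(85,39)=(85*31+39)%997=680 h(29,4)=(29*31+4)%997=903 h(74,74)=(74*31+74)%997=374 -> [680, 903, 374]
  L2: h(680,903)=(680*31+903)%997=49 h(374,374)=(374*31+374)%997=4 -> [49, 4]
  L3: h(49,4)=(49*31+4)%997=526 -> [526]
  root=526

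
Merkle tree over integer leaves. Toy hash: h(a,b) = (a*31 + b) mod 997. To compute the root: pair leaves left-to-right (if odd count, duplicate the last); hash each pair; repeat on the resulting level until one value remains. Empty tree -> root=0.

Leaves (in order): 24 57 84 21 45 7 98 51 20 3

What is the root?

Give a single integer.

L0: [24, 57, 84, 21, 45, 7, 98, 51, 20, 3]
L1: h(24,57)=(24*31+57)%997=801 h(84,21)=(84*31+21)%997=631 h(45,7)=(45*31+7)%997=405 h(98,51)=(98*31+51)%997=98 h(20,3)=(20*31+3)%997=623 -> [801, 631, 405, 98, 623]
L2: h(801,631)=(801*31+631)%997=537 h(405,98)=(405*31+98)%997=689 h(623,623)=(623*31+623)%997=993 -> [537, 689, 993]
L3: h(537,689)=(537*31+689)%997=387 h(993,993)=(993*31+993)%997=869 -> [387, 869]
L4: h(387,869)=(387*31+869)%997=902 -> [902]

Answer: 902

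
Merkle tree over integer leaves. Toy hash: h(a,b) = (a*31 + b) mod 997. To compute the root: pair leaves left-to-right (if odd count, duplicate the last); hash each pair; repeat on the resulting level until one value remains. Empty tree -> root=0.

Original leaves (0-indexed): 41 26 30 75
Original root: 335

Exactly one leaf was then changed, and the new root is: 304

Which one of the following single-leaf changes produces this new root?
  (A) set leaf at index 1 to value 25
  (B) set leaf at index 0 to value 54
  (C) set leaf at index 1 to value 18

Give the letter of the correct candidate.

Original leaves: [41, 26, 30, 75]
Target new root: 304
Try each candidate change and compute the resulting root:
Candidate A: set leaf[1] = 25 -> leaves = [41, 25, 30, 75]
  L0: [41, 25, 30, 75]
  L1: h(41,25)=(41*31+25)%997=299 h(30,75)=(30*31+75)%997=8 -> [299, 8]
  L2: h(299,8)=(299*31+8)%997=304 -> [304]
  root = 304 == target 304  ** MATCH **
Candidate B: set leaf[0] = 54 -> leaves = [54, 26, 30, 75]
  L0: [54, 26, 30, 75]
  L1: h(54,26)=(54*31+26)%997=703 h(30,75)=(30*31+75)%997=8 -> [703, 8]
  L2: h(703,8)=(703*31+8)%997=864 -> [864]
  root = 864 != target 304
Candidate C: set leaf[1] = 18 -> leaves = [41, 18, 30, 75]
  L0: [41, 18, 30, 75]
  L1: h(41,18)=(41*31+18)%997=292 h(30,75)=(30*31+75)%997=8 -> [292, 8]
  L2: h(292,8)=(292*31+8)%997=87 -> [87]
  root = 87 != target 304
Candidate A produces the target root.

Answer: A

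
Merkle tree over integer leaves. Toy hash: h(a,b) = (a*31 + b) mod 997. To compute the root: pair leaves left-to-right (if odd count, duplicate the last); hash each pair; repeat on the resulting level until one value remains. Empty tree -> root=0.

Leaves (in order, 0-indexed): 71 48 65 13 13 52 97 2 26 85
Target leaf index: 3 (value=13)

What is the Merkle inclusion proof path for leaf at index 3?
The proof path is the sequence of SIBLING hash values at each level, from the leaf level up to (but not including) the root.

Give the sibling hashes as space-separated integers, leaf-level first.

Answer: 65 255 165 129

Derivation:
L0 (leaves): [71, 48, 65, 13, 13, 52, 97, 2, 26, 85], target index=3
L1: h(71,48)=(71*31+48)%997=255 [pair 0] h(65,13)=(65*31+13)%997=34 [pair 1] h(13,52)=(13*31+52)%997=455 [pair 2] h(97,2)=(97*31+2)%997=18 [pair 3] h(26,85)=(26*31+85)%997=891 [pair 4] -> [255, 34, 455, 18, 891]
  Sibling for proof at L0: 65
L2: h(255,34)=(255*31+34)%997=960 [pair 0] h(455,18)=(455*31+18)%997=165 [pair 1] h(891,891)=(891*31+891)%997=596 [pair 2] -> [960, 165, 596]
  Sibling for proof at L1: 255
L3: h(960,165)=(960*31+165)%997=15 [pair 0] h(596,596)=(596*31+596)%997=129 [pair 1] -> [15, 129]
  Sibling for proof at L2: 165
L4: h(15,129)=(15*31+129)%997=594 [pair 0] -> [594]
  Sibling for proof at L3: 129
Root: 594
Proof path (sibling hashes from leaf to root): [65, 255, 165, 129]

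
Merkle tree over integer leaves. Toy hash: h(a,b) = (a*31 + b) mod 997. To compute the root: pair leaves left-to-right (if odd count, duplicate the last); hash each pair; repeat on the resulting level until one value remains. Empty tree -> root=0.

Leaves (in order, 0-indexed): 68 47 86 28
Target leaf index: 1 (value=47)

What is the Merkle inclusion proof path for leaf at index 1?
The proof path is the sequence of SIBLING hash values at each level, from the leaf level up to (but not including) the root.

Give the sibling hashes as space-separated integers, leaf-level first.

Answer: 68 700

Derivation:
L0 (leaves): [68, 47, 86, 28], target index=1
L1: h(68,47)=(68*31+47)%997=161 [pair 0] h(86,28)=(86*31+28)%997=700 [pair 1] -> [161, 700]
  Sibling for proof at L0: 68
L2: h(161,700)=(161*31+700)%997=706 [pair 0] -> [706]
  Sibling for proof at L1: 700
Root: 706
Proof path (sibling hashes from leaf to root): [68, 700]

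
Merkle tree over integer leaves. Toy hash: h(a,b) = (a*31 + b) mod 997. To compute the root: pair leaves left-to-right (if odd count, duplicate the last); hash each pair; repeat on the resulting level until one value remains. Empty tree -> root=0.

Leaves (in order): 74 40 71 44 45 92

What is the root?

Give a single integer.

L0: [74, 40, 71, 44, 45, 92]
L1: h(74,40)=(74*31+40)%997=340 h(71,44)=(71*31+44)%997=251 h(45,92)=(45*31+92)%997=490 -> [340, 251, 490]
L2: h(340,251)=(340*31+251)%997=821 h(490,490)=(490*31+490)%997=725 -> [821, 725]
L3: h(821,725)=(821*31+725)%997=254 -> [254]

Answer: 254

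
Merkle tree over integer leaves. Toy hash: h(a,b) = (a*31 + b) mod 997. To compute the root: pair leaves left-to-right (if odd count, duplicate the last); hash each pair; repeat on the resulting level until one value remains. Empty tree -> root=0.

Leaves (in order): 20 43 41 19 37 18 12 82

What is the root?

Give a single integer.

Answer: 847

Derivation:
L0: [20, 43, 41, 19, 37, 18, 12, 82]
L1: h(20,43)=(20*31+43)%997=663 h(41,19)=(41*31+19)%997=293 h(37,18)=(37*31+18)%997=168 h(12,82)=(12*31+82)%997=454 -> [663, 293, 168, 454]
L2: h(663,293)=(663*31+293)%997=906 h(168,454)=(168*31+454)%997=677 -> [906, 677]
L3: h(906,677)=(906*31+677)%997=847 -> [847]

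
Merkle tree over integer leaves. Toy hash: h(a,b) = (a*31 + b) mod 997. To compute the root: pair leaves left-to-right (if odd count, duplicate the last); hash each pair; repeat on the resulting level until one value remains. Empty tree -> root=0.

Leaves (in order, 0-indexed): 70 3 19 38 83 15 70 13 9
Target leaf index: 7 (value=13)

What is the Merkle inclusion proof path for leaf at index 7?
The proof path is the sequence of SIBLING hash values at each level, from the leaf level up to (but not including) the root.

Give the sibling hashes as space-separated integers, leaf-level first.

Answer: 70 594 194 797

Derivation:
L0 (leaves): [70, 3, 19, 38, 83, 15, 70, 13, 9], target index=7
L1: h(70,3)=(70*31+3)%997=179 [pair 0] h(19,38)=(19*31+38)%997=627 [pair 1] h(83,15)=(83*31+15)%997=594 [pair 2] h(70,13)=(70*31+13)%997=189 [pair 3] h(9,9)=(9*31+9)%997=288 [pair 4] -> [179, 627, 594, 189, 288]
  Sibling for proof at L0: 70
L2: h(179,627)=(179*31+627)%997=194 [pair 0] h(594,189)=(594*31+189)%997=657 [pair 1] h(288,288)=(288*31+288)%997=243 [pair 2] -> [194, 657, 243]
  Sibling for proof at L1: 594
L3: h(194,657)=(194*31+657)%997=689 [pair 0] h(243,243)=(243*31+243)%997=797 [pair 1] -> [689, 797]
  Sibling for proof at L2: 194
L4: h(689,797)=(689*31+797)%997=222 [pair 0] -> [222]
  Sibling for proof at L3: 797
Root: 222
Proof path (sibling hashes from leaf to root): [70, 594, 194, 797]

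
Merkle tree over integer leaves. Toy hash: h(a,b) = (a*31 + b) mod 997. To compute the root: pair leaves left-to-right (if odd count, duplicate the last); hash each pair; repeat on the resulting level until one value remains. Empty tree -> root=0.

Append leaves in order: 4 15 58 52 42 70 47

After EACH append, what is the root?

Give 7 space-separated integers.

After append 4 (leaves=[4]):
  L0: [4]
  root=4
After append 15 (leaves=[4, 15]):
  L0: [4, 15]
  L1: h(4,15)=(4*31+15)%997=139 -> [139]
  root=139
After append 58 (leaves=[4, 15, 58]):
  L0: [4, 15, 58]
  L1: h(4,15)=(4*31+15)%997=139 h(58,58)=(58*31+58)%997=859 -> [139, 859]
  L2: h(139,859)=(139*31+859)%997=183 -> [183]
  root=183
After append 52 (leaves=[4, 15, 58, 52]):
  L0: [4, 15, 58, 52]
  L1: h(4,15)=(4*31+15)%997=139 h(58,52)=(58*31+52)%997=853 -> [139, 853]
  L2: h(139,853)=(139*31+853)%997=177 -> [177]
  root=177
After append 42 (leaves=[4, 15, 58, 52, 42]):
  L0: [4, 15, 58, 52, 42]
  L1: h(4,15)=(4*31+15)%997=139 h(58,52)=(58*31+52)%997=853 h(42,42)=(42*31+42)%997=347 -> [139, 853, 347]
  L2: h(139,853)=(139*31+853)%997=177 h(347,347)=(347*31+347)%997=137 -> [177, 137]
  L3: h(177,137)=(177*31+137)%997=639 -> [639]
  root=639
After append 70 (leaves=[4, 15, 58, 52, 42, 70]):
  L0: [4, 15, 58, 52, 42, 70]
  L1: h(4,15)=(4*31+15)%997=139 h(58,52)=(58*31+52)%997=853 h(42,70)=(42*31+70)%997=375 -> [139, 853, 375]
  L2: h(139,853)=(139*31+853)%997=177 h(375,375)=(375*31+375)%997=36 -> [177, 36]
  L3: h(177,36)=(177*31+36)%997=538 -> [538]
  root=538
After append 47 (leaves=[4, 15, 58, 52, 42, 70, 47]):
  L0: [4, 15, 58, 52, 42, 70, 47]
  L1: h(4,15)=(4*31+15)%997=139 h(58,52)=(58*31+52)%997=853 h(42,70)=(42*31+70)%997=375 h(47,47)=(47*31+47)%997=507 -> [139, 853, 375, 507]
  L2: h(139,853)=(139*31+853)%997=177 h(375,507)=(375*31+507)%997=168 -> [177, 168]
  L3: h(177,168)=(177*31+168)%997=670 -> [670]
  root=670

Answer: 4 139 183 177 639 538 670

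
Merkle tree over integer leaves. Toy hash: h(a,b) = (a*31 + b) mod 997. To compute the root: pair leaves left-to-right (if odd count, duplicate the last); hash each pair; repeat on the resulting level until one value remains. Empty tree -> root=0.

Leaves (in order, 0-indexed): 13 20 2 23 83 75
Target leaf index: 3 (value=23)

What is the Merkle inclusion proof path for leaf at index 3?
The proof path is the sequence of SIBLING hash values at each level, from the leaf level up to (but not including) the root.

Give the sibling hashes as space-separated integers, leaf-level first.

L0 (leaves): [13, 20, 2, 23, 83, 75], target index=3
L1: h(13,20)=(13*31+20)%997=423 [pair 0] h(2,23)=(2*31+23)%997=85 [pair 1] h(83,75)=(83*31+75)%997=654 [pair 2] -> [423, 85, 654]
  Sibling for proof at L0: 2
L2: h(423,85)=(423*31+85)%997=237 [pair 0] h(654,654)=(654*31+654)%997=988 [pair 1] -> [237, 988]
  Sibling for proof at L1: 423
L3: h(237,988)=(237*31+988)%997=359 [pair 0] -> [359]
  Sibling for proof at L2: 988
Root: 359
Proof path (sibling hashes from leaf to root): [2, 423, 988]

Answer: 2 423 988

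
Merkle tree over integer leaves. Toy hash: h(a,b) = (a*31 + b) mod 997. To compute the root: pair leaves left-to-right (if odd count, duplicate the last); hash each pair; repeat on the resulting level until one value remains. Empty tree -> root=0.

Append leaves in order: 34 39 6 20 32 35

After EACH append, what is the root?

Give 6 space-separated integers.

Answer: 34 96 177 191 803 899

Derivation:
After append 34 (leaves=[34]):
  L0: [34]
  root=34
After append 39 (leaves=[34, 39]):
  L0: [34, 39]
  L1: h(34,39)=(34*31+39)%997=96 -> [96]
  root=96
After append 6 (leaves=[34, 39, 6]):
  L0: [34, 39, 6]
  L1: h(34,39)=(34*31+39)%997=96 h(6,6)=(6*31+6)%997=192 -> [96, 192]
  L2: h(96,192)=(96*31+192)%997=177 -> [177]
  root=177
After append 20 (leaves=[34, 39, 6, 20]):
  L0: [34, 39, 6, 20]
  L1: h(34,39)=(34*31+39)%997=96 h(6,20)=(6*31+20)%997=206 -> [96, 206]
  L2: h(96,206)=(96*31+206)%997=191 -> [191]
  root=191
After append 32 (leaves=[34, 39, 6, 20, 32]):
  L0: [34, 39, 6, 20, 32]
  L1: h(34,39)=(34*31+39)%997=96 h(6,20)=(6*31+20)%997=206 h(32,32)=(32*31+32)%997=27 -> [96, 206, 27]
  L2: h(96,206)=(96*31+206)%997=191 h(27,27)=(27*31+27)%997=864 -> [191, 864]
  L3: h(191,864)=(191*31+864)%997=803 -> [803]
  root=803
After append 35 (leaves=[34, 39, 6, 20, 32, 35]):
  L0: [34, 39, 6, 20, 32, 35]
  L1: h(34,39)=(34*31+39)%997=96 h(6,20)=(6*31+20)%997=206 h(32,35)=(32*31+35)%997=30 -> [96, 206, 30]
  L2: h(96,206)=(96*31+206)%997=191 h(30,30)=(30*31+30)%997=960 -> [191, 960]
  L3: h(191,960)=(191*31+960)%997=899 -> [899]
  root=899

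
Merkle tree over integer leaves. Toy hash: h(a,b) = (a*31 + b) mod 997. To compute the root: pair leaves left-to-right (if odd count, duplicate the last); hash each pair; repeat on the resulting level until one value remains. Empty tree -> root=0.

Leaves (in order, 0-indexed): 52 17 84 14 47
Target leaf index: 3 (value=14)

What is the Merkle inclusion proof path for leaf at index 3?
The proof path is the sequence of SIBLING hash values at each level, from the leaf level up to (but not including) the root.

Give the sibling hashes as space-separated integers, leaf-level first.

Answer: 84 632 272

Derivation:
L0 (leaves): [52, 17, 84, 14, 47], target index=3
L1: h(52,17)=(52*31+17)%997=632 [pair 0] h(84,14)=(84*31+14)%997=624 [pair 1] h(47,47)=(47*31+47)%997=507 [pair 2] -> [632, 624, 507]
  Sibling for proof at L0: 84
L2: h(632,624)=(632*31+624)%997=276 [pair 0] h(507,507)=(507*31+507)%997=272 [pair 1] -> [276, 272]
  Sibling for proof at L1: 632
L3: h(276,272)=(276*31+272)%997=852 [pair 0] -> [852]
  Sibling for proof at L2: 272
Root: 852
Proof path (sibling hashes from leaf to root): [84, 632, 272]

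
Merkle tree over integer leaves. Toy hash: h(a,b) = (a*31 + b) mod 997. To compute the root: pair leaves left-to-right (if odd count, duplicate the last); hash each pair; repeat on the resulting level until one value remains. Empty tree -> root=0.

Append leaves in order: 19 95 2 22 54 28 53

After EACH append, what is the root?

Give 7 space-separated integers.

After append 19 (leaves=[19]):
  L0: [19]
  root=19
After append 95 (leaves=[19, 95]):
  L0: [19, 95]
  L1: h(19,95)=(19*31+95)%997=684 -> [684]
  root=684
After append 2 (leaves=[19, 95, 2]):
  L0: [19, 95, 2]
  L1: h(19,95)=(19*31+95)%997=684 h(2,2)=(2*31+2)%997=64 -> [684, 64]
  L2: h(684,64)=(684*31+64)%997=331 -> [331]
  root=331
After append 22 (leaves=[19, 95, 2, 22]):
  L0: [19, 95, 2, 22]
  L1: h(19,95)=(19*31+95)%997=684 h(2,22)=(2*31+22)%997=84 -> [684, 84]
  L2: h(684,84)=(684*31+84)%997=351 -> [351]
  root=351
After append 54 (leaves=[19, 95, 2, 22, 54]):
  L0: [19, 95, 2, 22, 54]
  L1: h(19,95)=(19*31+95)%997=684 h(2,22)=(2*31+22)%997=84 h(54,54)=(54*31+54)%997=731 -> [684, 84, 731]
  L2: h(684,84)=(684*31+84)%997=351 h(731,731)=(731*31+731)%997=461 -> [351, 461]
  L3: h(351,461)=(351*31+461)%997=375 -> [375]
  root=375
After append 28 (leaves=[19, 95, 2, 22, 54, 28]):
  L0: [19, 95, 2, 22, 54, 28]
  L1: h(19,95)=(19*31+95)%997=684 h(2,22)=(2*31+22)%997=84 h(54,28)=(54*31+28)%997=705 -> [684, 84, 705]
  L2: h(684,84)=(684*31+84)%997=351 h(705,705)=(705*31+705)%997=626 -> [351, 626]
  L3: h(351,626)=(351*31+626)%997=540 -> [540]
  root=540
After append 53 (leaves=[19, 95, 2, 22, 54, 28, 53]):
  L0: [19, 95, 2, 22, 54, 28, 53]
  L1: h(19,95)=(19*31+95)%997=684 h(2,22)=(2*31+22)%997=84 h(54,28)=(54*31+28)%997=705 h(53,53)=(53*31+53)%997=699 -> [684, 84, 705, 699]
  L2: h(684,84)=(684*31+84)%997=351 h(705,699)=(705*31+699)%997=620 -> [351, 620]
  L3: h(351,620)=(351*31+620)%997=534 -> [534]
  root=534

Answer: 19 684 331 351 375 540 534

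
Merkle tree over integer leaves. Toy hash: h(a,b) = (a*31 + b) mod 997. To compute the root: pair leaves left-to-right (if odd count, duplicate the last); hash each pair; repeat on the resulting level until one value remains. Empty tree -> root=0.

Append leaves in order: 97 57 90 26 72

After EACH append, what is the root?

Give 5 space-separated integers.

Answer: 97 73 158 94 870

Derivation:
After append 97 (leaves=[97]):
  L0: [97]
  root=97
After append 57 (leaves=[97, 57]):
  L0: [97, 57]
  L1: h(97,57)=(97*31+57)%997=73 -> [73]
  root=73
After append 90 (leaves=[97, 57, 90]):
  L0: [97, 57, 90]
  L1: h(97,57)=(97*31+57)%997=73 h(90,90)=(90*31+90)%997=886 -> [73, 886]
  L2: h(73,886)=(73*31+886)%997=158 -> [158]
  root=158
After append 26 (leaves=[97, 57, 90, 26]):
  L0: [97, 57, 90, 26]
  L1: h(97,57)=(97*31+57)%997=73 h(90,26)=(90*31+26)%997=822 -> [73, 822]
  L2: h(73,822)=(73*31+822)%997=94 -> [94]
  root=94
After append 72 (leaves=[97, 57, 90, 26, 72]):
  L0: [97, 57, 90, 26, 72]
  L1: h(97,57)=(97*31+57)%997=73 h(90,26)=(90*31+26)%997=822 h(72,72)=(72*31+72)%997=310 -> [73, 822, 310]
  L2: h(73,822)=(73*31+822)%997=94 h(310,310)=(310*31+310)%997=947 -> [94, 947]
  L3: h(94,947)=(94*31+947)%997=870 -> [870]
  root=870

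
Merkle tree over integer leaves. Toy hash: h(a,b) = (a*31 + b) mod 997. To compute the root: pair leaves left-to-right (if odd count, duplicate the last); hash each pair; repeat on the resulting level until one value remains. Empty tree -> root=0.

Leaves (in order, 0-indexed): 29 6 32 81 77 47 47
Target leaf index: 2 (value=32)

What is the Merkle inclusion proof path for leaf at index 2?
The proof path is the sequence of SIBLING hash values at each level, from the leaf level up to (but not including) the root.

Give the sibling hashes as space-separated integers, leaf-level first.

Answer: 81 905 189

Derivation:
L0 (leaves): [29, 6, 32, 81, 77, 47, 47], target index=2
L1: h(29,6)=(29*31+6)%997=905 [pair 0] h(32,81)=(32*31+81)%997=76 [pair 1] h(77,47)=(77*31+47)%997=440 [pair 2] h(47,47)=(47*31+47)%997=507 [pair 3] -> [905, 76, 440, 507]
  Sibling for proof at L0: 81
L2: h(905,76)=(905*31+76)%997=215 [pair 0] h(440,507)=(440*31+507)%997=189 [pair 1] -> [215, 189]
  Sibling for proof at L1: 905
L3: h(215,189)=(215*31+189)%997=872 [pair 0] -> [872]
  Sibling for proof at L2: 189
Root: 872
Proof path (sibling hashes from leaf to root): [81, 905, 189]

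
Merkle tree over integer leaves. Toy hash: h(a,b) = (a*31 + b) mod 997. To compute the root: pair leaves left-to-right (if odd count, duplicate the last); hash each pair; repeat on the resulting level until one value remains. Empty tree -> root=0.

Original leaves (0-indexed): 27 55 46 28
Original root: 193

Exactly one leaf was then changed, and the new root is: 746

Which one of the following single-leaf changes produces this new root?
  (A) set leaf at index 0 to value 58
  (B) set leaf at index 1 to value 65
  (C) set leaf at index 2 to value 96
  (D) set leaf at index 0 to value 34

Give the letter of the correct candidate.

Original leaves: [27, 55, 46, 28]
Target new root: 746
Try each candidate change and compute the resulting root:
Candidate A: set leaf[0] = 58 -> leaves = [58, 55, 46, 28]
  L0: [58, 55, 46, 28]
  L1: h(58,55)=(58*31+55)%997=856 h(46,28)=(46*31+28)%997=457 -> [856, 457]
  L2: h(856,457)=(856*31+457)%997=74 -> [74]
  root = 74 != target 746
Candidate B: set leaf[1] = 65 -> leaves = [27, 65, 46, 28]
  L0: [27, 65, 46, 28]
  L1: h(27,65)=(27*31+65)%997=902 h(46,28)=(46*31+28)%997=457 -> [902, 457]
  L2: h(902,457)=(902*31+457)%997=503 -> [503]
  root = 503 != target 746
Candidate C: set leaf[2] = 96 -> leaves = [27, 55, 96, 28]
  L0: [27, 55, 96, 28]
  L1: h(27,55)=(27*31+55)%997=892 h(96,28)=(96*31+28)%997=13 -> [892, 13]
  L2: h(892,13)=(892*31+13)%997=746 -> [746]
  root = 746 == target 746  ** MATCH **
Candidate D: set leaf[0] = 34 -> leaves = [34, 55, 46, 28]
  L0: [34, 55, 46, 28]
  L1: h(34,55)=(34*31+55)%997=112 h(46,28)=(46*31+28)%997=457 -> [112, 457]
  L2: h(112,457)=(112*31+457)%997=938 -> [938]
  root = 938 != target 746
Candidate C produces the target root.

Answer: C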